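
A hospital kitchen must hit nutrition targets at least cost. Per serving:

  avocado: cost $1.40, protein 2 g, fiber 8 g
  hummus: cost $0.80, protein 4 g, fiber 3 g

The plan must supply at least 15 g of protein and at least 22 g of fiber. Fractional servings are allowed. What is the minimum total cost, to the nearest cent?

$4.65

Compare the cost at each extreme point of the feasible region.
avocado only: max(15/2, 22/8) = 7.5 servings → $10.50.
hummus only: max(15/4, 22/3) = 7.333 servings → $5.87.
avocado + hummus with both tight: 1.654 servings and 2.923 servings → $4.65.
Cheapest feasible corner: $4.65.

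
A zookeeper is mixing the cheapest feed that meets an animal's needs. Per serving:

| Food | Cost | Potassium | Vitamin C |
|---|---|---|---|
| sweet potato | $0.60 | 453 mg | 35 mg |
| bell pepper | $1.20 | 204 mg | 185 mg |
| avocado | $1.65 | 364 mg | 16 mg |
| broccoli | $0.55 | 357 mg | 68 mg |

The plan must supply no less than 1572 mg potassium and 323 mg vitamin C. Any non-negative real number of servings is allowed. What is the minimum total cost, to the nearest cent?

sweet potato only: max(1572/453, 323/35) = 9.229 servings → $5.54.
bell pepper only: max(1572/204, 323/185) = 7.706 servings → $9.25.
avocado only: max(1572/364, 323/16) = 20.19 servings → $33.31.
broccoli only: max(1572/357, 323/68) = 4.75 servings → $2.61.
sweet potato + bell pepper with both tight: 2.934 servings and 1.191 servings → $3.19.
sweet potato + avocado: the both-tight solution has a negative serving — not a feasible corner.
sweet potato + broccoli with both targets exact would need a negative amount; discard.
bell pepper + avocado with both tight: 1.442 servings and 3.51 servings → $7.52.
bell pepper + broccoli with both tight: 0.1613 servings and 4.311 servings → $2.56.
avocado + broccoli with both targets exact would need a negative amount; discard.
The minimum over all feasible corners is $2.56.

$2.56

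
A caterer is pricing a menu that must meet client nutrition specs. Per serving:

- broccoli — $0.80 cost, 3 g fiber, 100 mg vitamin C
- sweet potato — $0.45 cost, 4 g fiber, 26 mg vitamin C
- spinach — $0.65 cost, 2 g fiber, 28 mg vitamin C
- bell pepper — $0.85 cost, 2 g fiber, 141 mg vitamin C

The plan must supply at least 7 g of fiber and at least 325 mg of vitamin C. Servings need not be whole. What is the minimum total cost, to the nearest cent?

$2.15

Two binding constraints pin down two serving amounts, so the optimal mix uses at most two foods. The candidates are each food alone (scaled to the tighter of fiber/vitamin C) and each pair with both constraints tight.
broccoli only: max(7/3, 325/100) = 3.25 servings → $2.60.
sweet potato only: max(7/4, 325/26) = 12.5 servings → $5.62.
spinach only: max(7/2, 325/28) = 11.61 servings → $7.54.
bell pepper only: max(7/2, 325/141) = 3.5 servings → $2.98.
broccoli + sweet potato with both targets exact would need a negative amount; discard.
broccoli + spinach with both targets exact would need a negative amount; discard.
broccoli + bell pepper with both tight: 1.511 servings and 1.233 servings → $2.26.
sweet potato + spinach: intersection lies outside the first quadrant.
sweet potato + bell pepper with both tight: 0.6582 servings and 2.184 servings → $2.15.
spinach + bell pepper with both tight: 1.491 servings and 2.009 servings → $2.68.
Cheapest feasible corner: $2.15.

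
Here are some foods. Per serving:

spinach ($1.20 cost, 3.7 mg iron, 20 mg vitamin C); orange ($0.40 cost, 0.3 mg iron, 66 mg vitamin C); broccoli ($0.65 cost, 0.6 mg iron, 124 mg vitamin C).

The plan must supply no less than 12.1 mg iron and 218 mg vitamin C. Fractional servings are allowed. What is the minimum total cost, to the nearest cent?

spinach only: max(12.1/3.7, 218/20) = 10.9 servings → $13.08.
orange only: max(12.1/0.3, 218/66) = 40.33 servings → $16.13.
broccoli only: max(12.1/0.6, 218/124) = 20.17 servings → $13.11.
spinach + orange with both tight: 3.078 servings and 2.37 servings → $4.64.
spinach + broccoli with both tight: 3.065 servings and 1.264 servings → $4.50.
orange + broccoli with both targets exact would need a negative amount; discard.
So the least-cost plan costs $4.50.

$4.50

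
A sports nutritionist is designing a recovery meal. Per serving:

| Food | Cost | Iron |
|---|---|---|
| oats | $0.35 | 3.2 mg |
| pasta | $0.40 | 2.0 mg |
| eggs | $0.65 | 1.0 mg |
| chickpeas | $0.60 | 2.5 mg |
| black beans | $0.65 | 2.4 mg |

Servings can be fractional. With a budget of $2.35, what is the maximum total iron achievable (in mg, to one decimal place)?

Iron per dollar: oats 9.143, pasta 5, chickpeas 4.167, black beans 3.692, eggs 1.538.
With no serving limits, spend the whole cost allowance on oats: $2.35 / $0.35 × 3.2 mg = 21.5 mg.

21.5 mg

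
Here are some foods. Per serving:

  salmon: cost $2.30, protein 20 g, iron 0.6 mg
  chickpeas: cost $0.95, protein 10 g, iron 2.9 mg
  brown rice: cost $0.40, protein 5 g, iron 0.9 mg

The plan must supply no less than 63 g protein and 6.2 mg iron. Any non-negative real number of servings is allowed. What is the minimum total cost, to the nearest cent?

Compare the cost at each extreme point of the feasible region.
salmon only: max(63/20, 6.2/0.6) = 10.33 servings → $23.77.
chickpeas only: max(63/10, 6.2/2.9) = 6.3 servings → $5.99.
brown rice only: max(63/5, 6.2/0.9) = 12.6 servings → $5.04.
salmon + chickpeas with both tight: 2.321 servings and 1.658 servings → $6.91.
salmon + brown rice with both tight: 1.713 servings and 5.747 servings → $6.24.
chickpeas + brown rice with both targets exact would need a negative amount; discard.
The minimum over all feasible corners is $5.04.

$5.04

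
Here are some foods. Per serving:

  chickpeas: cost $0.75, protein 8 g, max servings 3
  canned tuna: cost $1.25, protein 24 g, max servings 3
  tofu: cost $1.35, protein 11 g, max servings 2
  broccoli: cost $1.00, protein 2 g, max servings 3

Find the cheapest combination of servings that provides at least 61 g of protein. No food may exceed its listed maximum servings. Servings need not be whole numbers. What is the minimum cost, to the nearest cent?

Cost per g of protein: canned tuna $0.0521, chickpeas $0.0938, tofu $0.1227, broccoli $0.5000.
Take 2.542 servings of canned tuna: +61.0 g protein for $3.18 (total $3.18, still need 0.0 g).
Greedy by cheapest-per-g is optimal for a single linear constraint, so the minimum cost is $3.18.

$3.18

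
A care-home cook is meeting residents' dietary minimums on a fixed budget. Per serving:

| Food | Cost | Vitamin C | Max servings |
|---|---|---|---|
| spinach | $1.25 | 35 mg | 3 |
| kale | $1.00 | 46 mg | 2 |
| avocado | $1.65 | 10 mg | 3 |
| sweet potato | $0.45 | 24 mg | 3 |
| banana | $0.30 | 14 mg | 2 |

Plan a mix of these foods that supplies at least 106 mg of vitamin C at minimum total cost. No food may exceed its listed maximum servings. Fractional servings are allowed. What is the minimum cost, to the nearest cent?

Cost per mg of vitamin C: sweet potato $0.0187, banana $0.0214, kale $0.0217, spinach $0.0357, avocado $0.1650.
Take 3 servings of sweet potato: +72.0 mg vitamin C for $1.35 (total $1.35, still need 34.0 mg).
Take 2 servings of banana: +28.0 mg vitamin C for $0.60 (total $1.95, still need 6.0 mg).
Take 0.1304 servings of kale: +6.0 mg vitamin C for $0.13 (total $2.08, still need 0.0 mg).
Filling from the cheapest source first is optimal under one linear minimum: $2.08.

$2.08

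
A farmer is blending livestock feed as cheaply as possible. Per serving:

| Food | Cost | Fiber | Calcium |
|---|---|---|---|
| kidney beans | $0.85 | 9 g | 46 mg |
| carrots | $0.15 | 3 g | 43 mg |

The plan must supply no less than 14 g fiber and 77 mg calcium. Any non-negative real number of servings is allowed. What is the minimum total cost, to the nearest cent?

An LP optimum is at a vertex; with two nutrient constraints at most two foods are used. Check each candidate.
kidney beans only: max(14/9, 77/46) = 1.674 servings → $1.42.
carrots only: max(14/3, 77/43) = 4.667 servings → $0.70.
kidney beans + carrots with both tight: 1.49 servings and 0.1968 servings → $1.30.
Cheapest feasible corner: $0.70.

$0.70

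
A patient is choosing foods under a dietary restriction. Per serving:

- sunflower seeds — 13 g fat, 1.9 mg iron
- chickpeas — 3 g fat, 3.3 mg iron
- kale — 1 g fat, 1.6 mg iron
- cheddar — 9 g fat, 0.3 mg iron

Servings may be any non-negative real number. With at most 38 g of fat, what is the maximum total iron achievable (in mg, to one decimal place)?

Iron per g fat: kale 1.6, chickpeas 1.1, sunflower seeds 0.1462, cheddar 0.03333.
With no serving limits, spend the whole fat allowance on kale: 38 g / 1 g × 1.6 mg = 60.8 mg.

60.8 mg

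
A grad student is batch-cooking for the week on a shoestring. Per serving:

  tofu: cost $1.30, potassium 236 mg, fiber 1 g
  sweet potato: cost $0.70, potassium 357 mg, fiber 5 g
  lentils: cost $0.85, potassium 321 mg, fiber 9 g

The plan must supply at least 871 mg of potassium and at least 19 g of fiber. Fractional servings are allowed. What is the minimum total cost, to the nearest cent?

For a min-cost LP with two ≥-constraints, a basic feasible solution has at most two positive variables.
tofu only: max(871/236, 19/1) = 19 servings → $24.70.
sweet potato only: max(871/357, 19/5) = 3.8 servings → $2.66.
lentils only: max(871/321, 19/9) = 2.713 servings → $2.31.
tofu + sweet potato: the both-tight solution has a negative serving — not a feasible corner.
tofu + lentils with both tight: 0.9651 servings and 2.004 servings → $2.96.
sweet potato + lentils with both tight: 1.082 servings and 1.51 servings → $2.04.
So the least-cost plan costs $2.04.

$2.04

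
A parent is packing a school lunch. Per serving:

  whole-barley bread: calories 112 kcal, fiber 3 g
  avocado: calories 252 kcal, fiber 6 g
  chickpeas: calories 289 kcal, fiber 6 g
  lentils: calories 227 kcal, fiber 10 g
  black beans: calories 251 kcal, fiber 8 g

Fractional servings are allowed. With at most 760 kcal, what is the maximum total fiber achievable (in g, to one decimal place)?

33.5 g

Fiber per kcal: lentils 0.04405, black beans 0.03187, whole-barley bread 0.02679, avocado 0.02381, chickpeas 0.02076.
With no serving limits, spend the whole calories allowance on lentils: 760 kcal / 227 kcal × 10 g = 33.5 g.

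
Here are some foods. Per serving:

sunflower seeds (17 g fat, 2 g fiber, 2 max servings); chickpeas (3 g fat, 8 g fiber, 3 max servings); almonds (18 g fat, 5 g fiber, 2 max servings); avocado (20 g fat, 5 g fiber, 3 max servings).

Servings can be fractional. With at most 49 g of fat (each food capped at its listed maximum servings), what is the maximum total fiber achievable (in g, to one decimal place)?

35.0 g

Fiber per g fat: chickpeas 2.667, almonds 0.2778, avocado 0.25, sunflower seeds 0.1176.
Take 3 servings of chickpeas: uses 9 g fat, +24.0 g fiber (running total 24.0 g).
Take 2 servings of almonds: uses 36 g fat, +10.0 g fiber (running total 34.0 g).
Take 0.2 servings of avocado: uses 4 g fat, +1.0 g fiber (running total 35.0 g).
Greedy by best ratio exhausts the fat allowance optimally: 35.0 g.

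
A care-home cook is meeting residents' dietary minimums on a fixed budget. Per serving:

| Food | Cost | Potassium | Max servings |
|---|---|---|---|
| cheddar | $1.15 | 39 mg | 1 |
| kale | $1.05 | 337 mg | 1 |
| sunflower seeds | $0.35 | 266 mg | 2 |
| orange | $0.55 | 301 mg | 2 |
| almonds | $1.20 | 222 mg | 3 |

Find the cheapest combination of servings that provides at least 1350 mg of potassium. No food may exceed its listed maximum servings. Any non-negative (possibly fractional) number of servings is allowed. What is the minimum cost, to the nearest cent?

Cost per mg of potassium: sunflower seeds $0.0013, orange $0.0018, kale $0.0031, almonds $0.0054, cheddar $0.0295.
Take 2 servings of sunflower seeds: +532.0 mg potassium for $0.70 (total $0.70, still need 818.0 mg).
Take 2 servings of orange: +602.0 mg potassium for $1.10 (total $1.80, still need 216.0 mg).
Take 0.6409 servings of kale: +216.0 mg potassium for $0.67 (total $2.47, still need 0.0 mg).
Filling from the cheapest source first is optimal under one linear minimum: $2.47.

$2.47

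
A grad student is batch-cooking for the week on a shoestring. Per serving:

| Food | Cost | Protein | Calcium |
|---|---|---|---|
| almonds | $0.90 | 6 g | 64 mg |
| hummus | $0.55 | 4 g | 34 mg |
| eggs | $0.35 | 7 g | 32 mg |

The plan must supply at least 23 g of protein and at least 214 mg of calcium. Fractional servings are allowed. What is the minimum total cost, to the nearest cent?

$2.34

Minimising a linear cost over {protein ≥ 23, calcium ≥ 214, servings ≥ 0} — the optimum is at a vertex, using one or two foods.
almonds only: max(23/6, 214/64) = 3.833 servings → $3.45.
hummus only: max(23/4, 214/34) = 6.294 servings → $3.46.
eggs only: max(23/7, 214/32) = 6.688 servings → $2.34.
almonds + hummus with both tight: 1.423 servings and 3.615 servings → $3.27.
almonds + eggs with both tight: 2.977 servings and 0.7344 servings → $2.94.
hummus + eggs: intersection lies outside the first quadrant.
The minimum over all feasible corners is $2.34.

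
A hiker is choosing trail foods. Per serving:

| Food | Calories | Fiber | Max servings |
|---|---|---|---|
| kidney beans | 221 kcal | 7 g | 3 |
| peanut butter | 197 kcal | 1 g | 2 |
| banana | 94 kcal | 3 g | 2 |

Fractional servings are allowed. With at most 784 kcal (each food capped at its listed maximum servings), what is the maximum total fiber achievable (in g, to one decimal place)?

Fiber per kcal: banana 0.03191, kidney beans 0.03167, peanut butter 0.005076.
Take 2 servings of banana: uses 188 kcal, +6.0 g fiber (running total 6.0 g).
Take 2.697 servings of kidney beans: uses 596 kcal, +18.9 g fiber (running total 24.9 g).
Filling greedily by fiber-per-kcal is optimal for one linear limit, giving 24.9 g.

24.9 g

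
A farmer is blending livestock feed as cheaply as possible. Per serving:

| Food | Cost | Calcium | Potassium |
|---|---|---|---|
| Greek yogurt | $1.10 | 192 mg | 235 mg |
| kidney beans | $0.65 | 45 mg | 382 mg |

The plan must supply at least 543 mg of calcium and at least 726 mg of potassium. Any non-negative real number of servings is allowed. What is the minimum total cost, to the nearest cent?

$3.18

An LP optimum is at a vertex; with two nutrient constraints at most two foods are used. Check each candidate.
Greek yogurt only: max(543/192, 726/235) = 3.089 servings → $3.40.
kidney beans only: max(543/45, 726/382) = 12.07 servings → $7.84.
Greek yogurt + kidney beans with both tight: 2.784 servings and 0.1878 servings → $3.18.
So the least-cost plan costs $3.18.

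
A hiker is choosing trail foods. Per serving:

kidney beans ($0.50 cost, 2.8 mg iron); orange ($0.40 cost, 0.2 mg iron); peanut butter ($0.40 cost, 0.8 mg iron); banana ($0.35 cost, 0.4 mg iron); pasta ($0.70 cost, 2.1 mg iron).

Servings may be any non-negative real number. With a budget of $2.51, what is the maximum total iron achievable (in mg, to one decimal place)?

14.1 mg

Iron per dollar: kidney beans 5.6, pasta 3, peanut butter 2, banana 1.143, orange 0.5.
With no serving limits, spend the whole cost allowance on kidney beans: $2.51 / $0.50 × 2.8 mg = 14.1 mg.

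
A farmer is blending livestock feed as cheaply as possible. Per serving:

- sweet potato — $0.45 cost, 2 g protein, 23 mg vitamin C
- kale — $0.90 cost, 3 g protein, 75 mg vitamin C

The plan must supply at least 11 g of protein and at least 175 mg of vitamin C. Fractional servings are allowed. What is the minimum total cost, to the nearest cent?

$2.74

At the optimum either one food covers both requirements or two foods hit both targets exactly; no other combination can be cheaper.
sweet potato only: max(11/2, 175/23) = 7.609 servings → $3.42.
kale only: max(11/3, 175/75) = 3.667 servings → $3.30.
sweet potato + kale with both tight: 3.704 servings and 1.198 servings → $2.74.
Cheapest feasible corner: $2.74.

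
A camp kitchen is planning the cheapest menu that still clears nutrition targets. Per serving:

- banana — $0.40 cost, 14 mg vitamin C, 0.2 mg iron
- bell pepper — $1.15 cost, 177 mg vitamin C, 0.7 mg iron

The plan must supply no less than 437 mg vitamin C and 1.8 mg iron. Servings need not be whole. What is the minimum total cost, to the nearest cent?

A basic optimal solution has at most two foods positive. Try each food alone and each pair with both targets met exactly.
banana only: max(437/14, 1.8/0.2) = 31.21 servings → $12.49.
bell pepper only: max(437/177, 1.8/0.7) = 2.571 servings → $2.96.
banana + bell pepper with both tight: 0.4961 servings and 2.43 servings → $2.99.
The minimum over all feasible corners is $2.96.

$2.96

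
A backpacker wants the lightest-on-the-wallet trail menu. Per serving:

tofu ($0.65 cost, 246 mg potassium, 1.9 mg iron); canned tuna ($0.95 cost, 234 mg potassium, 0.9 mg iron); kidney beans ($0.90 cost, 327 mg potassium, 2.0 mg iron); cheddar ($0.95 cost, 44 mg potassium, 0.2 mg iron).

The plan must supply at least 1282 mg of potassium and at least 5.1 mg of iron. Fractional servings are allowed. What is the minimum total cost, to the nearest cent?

$3.39

For a min-cost LP with two ≥-constraints, a basic feasible solution has at most two positive variables.
tofu only: max(1282/246, 5.1/1.9) = 5.211 servings → $3.39.
canned tuna only: max(1282/234, 5.1/0.9) = 5.667 servings → $5.38.
kidney beans only: max(1282/327, 5.1/2.0) = 3.92 servings → $3.53.
cheddar only: max(1282/44, 5.1/0.2) = 29.14 servings → $27.68.
tofu + canned tuna with both tight: 0.1774 servings and 5.292 servings → $5.14.
tofu + kidney beans: the both-tight solution has a negative serving — not a feasible corner.
tofu + cheddar with both targets exact would need a negative amount; discard.
canned tuna + kidney beans with both tight: 5.16 servings and 0.228 servings → $5.11.
canned tuna + cheddar with both tight: 4.444 servings and 5.5 servings → $9.45.
kidney beans + cheddar with both targets exact would need a negative amount; discard.
So the least-cost plan costs $3.39.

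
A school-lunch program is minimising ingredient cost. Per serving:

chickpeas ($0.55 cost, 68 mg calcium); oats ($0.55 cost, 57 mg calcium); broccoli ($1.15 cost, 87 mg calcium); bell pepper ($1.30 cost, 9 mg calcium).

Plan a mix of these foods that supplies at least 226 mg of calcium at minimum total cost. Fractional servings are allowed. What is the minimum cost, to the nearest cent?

$1.83

Cost per mg of calcium: chickpeas $0.0081, oats $0.0096, broccoli $0.0132, bell pepper $0.1444.
With no serving limits, use only chickpeas: 226 mg / 68 mg = 3.324 servings × $0.55 = $1.83.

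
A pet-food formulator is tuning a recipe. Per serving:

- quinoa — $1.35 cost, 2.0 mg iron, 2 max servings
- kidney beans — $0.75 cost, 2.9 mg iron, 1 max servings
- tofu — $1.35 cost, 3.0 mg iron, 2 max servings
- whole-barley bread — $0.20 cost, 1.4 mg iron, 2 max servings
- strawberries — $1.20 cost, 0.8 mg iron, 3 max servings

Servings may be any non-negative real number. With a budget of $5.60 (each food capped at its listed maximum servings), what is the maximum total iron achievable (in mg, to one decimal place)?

Iron per dollar: whole-barley bread 7, kidney beans 3.867, tofu 2.222, quinoa 1.481, strawberries 0.6667.
Take 2 servings of whole-barley bread: spends $0.40, +2.8 mg iron (running total 2.8 mg).
Take 1 serving of kidney beans: spends $0.75, +2.9 mg iron (running total 5.7 mg).
Take 2 servings of tofu: spends $2.70, +6.0 mg iron (running total 11.7 mg).
Take 1.296 servings of quinoa: spends $1.75, +2.6 mg iron (running total 14.3 mg).
Greedy by best ratio exhausts the cost allowance optimally: 14.3 mg.

14.3 mg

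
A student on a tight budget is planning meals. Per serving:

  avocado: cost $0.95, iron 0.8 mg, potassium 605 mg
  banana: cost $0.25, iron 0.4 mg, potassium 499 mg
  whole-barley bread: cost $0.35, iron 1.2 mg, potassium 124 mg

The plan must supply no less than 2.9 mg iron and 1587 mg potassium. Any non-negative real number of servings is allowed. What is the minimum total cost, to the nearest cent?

$1.22

The cheapest plan sits at a corner of the feasible region — with two constraints it uses at most two foods.
avocado only: max(2.9/0.8, 1587/605) = 3.625 servings → $3.44.
banana only: max(2.9/0.4, 1587/499) = 7.25 servings → $1.81.
whole-barley bread only: max(2.9/1.2, 1587/124) = 12.8 servings → $4.48.
avocado + banana: intersection lies outside the first quadrant.
avocado + whole-barley bread with both tight: 2.465 servings and 0.7736 servings → $2.61.
banana + whole-barley bread with both tight: 2.813 servings and 1.479 servings → $1.22.
The minimum over all feasible corners is $1.22.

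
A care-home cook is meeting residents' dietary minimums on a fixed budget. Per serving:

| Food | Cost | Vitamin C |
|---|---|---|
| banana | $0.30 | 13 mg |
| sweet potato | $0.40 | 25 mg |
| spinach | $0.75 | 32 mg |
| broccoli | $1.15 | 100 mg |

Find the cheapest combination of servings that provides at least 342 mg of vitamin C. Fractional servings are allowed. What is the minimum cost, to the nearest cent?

$3.93

Cost per mg of vitamin C: broccoli $0.0115, sweet potato $0.0160, banana $0.0231, spinach $0.0234.
With no serving limits, use only broccoli: 342 mg / 100 mg = 3.42 servings × $1.15 = $3.93.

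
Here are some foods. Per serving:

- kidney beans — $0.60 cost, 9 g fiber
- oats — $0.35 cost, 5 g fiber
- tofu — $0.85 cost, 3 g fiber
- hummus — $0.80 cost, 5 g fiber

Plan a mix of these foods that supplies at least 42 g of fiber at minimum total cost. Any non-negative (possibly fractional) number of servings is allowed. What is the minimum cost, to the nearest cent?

Cost per g of fiber: kidney beans $0.0667, oats $0.0700, hummus $0.1600, tofu $0.2833.
With no serving limits, use only kidney beans: 42 g / 9 g = 4.667 servings × $0.60 = $2.80.

$2.80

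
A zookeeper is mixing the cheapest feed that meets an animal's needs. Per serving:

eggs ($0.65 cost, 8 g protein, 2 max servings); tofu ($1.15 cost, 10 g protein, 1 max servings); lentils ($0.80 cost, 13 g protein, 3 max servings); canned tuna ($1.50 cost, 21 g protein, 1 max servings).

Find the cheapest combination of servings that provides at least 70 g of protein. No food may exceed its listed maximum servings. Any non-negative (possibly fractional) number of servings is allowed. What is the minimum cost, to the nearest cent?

$4.71

Cost per g of protein: lentils $0.0615, canned tuna $0.0714, eggs $0.0813, tofu $0.1150.
Take 3 servings of lentils: +39.0 g protein for $2.40 (total $2.40, still need 31.0 g).
Take 1 serving of canned tuna: +21.0 g protein for $1.50 (total $3.90, still need 10.0 g).
Take 1.25 servings of eggs: +10.0 g protein for $0.81 (total $4.71, still need 0.0 g).
Filling from the cheapest source first is optimal under one linear minimum: $4.71.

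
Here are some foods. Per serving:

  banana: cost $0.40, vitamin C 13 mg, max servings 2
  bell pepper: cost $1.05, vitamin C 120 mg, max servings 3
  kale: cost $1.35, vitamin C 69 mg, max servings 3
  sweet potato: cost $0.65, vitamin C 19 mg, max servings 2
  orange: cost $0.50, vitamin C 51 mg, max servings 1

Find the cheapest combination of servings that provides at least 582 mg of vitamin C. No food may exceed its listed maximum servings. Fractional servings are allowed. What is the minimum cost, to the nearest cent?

Cost per mg of vitamin C: bell pepper $0.0088, orange $0.0098, kale $0.0196, banana $0.0308, sweet potato $0.0342.
Take 3 servings of bell pepper: +360.0 mg vitamin C for $3.15 (total $3.15, still need 222.0 mg).
Take 1 serving of orange: +51.0 mg vitamin C for $0.50 (total $3.65, still need 171.0 mg).
Take 2.478 servings of kale: +171.0 mg vitamin C for $3.35 (total $7.00, still need 0.0 mg).
Filling from the cheapest source first is optimal under one linear minimum: $7.00.

$7.00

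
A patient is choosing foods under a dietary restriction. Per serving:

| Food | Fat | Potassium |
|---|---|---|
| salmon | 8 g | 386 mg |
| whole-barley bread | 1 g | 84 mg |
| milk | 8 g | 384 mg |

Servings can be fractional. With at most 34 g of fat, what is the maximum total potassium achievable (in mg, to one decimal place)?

Potassium per g fat: whole-barley bread 84, salmon 48.25, milk 48.
With no serving limits, spend the whole fat allowance on whole-barley bread: 34 g / 1 g × 84 mg = 2856.0 mg.

2856.0 mg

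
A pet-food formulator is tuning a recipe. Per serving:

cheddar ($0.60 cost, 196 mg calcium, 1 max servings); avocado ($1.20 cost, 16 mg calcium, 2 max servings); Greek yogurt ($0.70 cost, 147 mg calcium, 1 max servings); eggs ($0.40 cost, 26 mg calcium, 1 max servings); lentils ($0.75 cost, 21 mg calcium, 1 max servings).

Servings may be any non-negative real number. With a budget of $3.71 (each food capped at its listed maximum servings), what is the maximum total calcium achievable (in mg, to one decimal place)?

Calcium per dollar: cheddar 326.7, Greek yogurt 210, eggs 65, lentils 28, avocado 13.33.
Take 1 serving of cheddar: spends $0.60, +196.0 mg calcium (running total 196.0 mg).
Take 1 serving of Greek yogurt: spends $0.70, +147.0 mg calcium (running total 343.0 mg).
Take 1 serving of eggs: spends $0.40, +26.0 mg calcium (running total 369.0 mg).
Take 1 serving of lentils: spends $0.75, +21.0 mg calcium (running total 390.0 mg).
Take 1.05 servings of avocado: spends $1.26, +16.8 mg calcium (running total 406.8 mg).
Filling greedily by calcium-per-dollar is optimal for one linear limit, giving 406.8 mg.

406.8 mg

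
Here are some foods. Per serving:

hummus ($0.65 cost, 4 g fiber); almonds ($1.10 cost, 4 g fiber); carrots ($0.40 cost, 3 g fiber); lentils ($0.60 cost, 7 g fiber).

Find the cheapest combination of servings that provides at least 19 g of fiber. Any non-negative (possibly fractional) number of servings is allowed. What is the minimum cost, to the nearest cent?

$1.63

Cost per g of fiber: lentils $0.0857, carrots $0.1333, hummus $0.1625, almonds $0.2750.
With no serving limits, use only lentils: 19 g / 7 g = 2.714 servings × $0.60 = $1.63.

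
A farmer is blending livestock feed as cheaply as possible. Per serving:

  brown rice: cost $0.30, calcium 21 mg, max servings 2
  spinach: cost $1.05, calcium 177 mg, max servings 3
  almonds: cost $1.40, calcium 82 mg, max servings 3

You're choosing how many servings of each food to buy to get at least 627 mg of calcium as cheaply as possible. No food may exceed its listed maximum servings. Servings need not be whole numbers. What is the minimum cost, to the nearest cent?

$4.67

Cost per mg of calcium: spinach $0.0059, brown rice $0.0143, almonds $0.0171.
Take 3 servings of spinach: +531.0 mg calcium for $3.15 (total $3.15, still need 96.0 mg).
Take 2 servings of brown rice: +42.0 mg calcium for $0.60 (total $3.75, still need 54.0 mg).
Take 0.6585 servings of almonds: +54.0 mg calcium for $0.92 (total $4.67, still need 0.0 mg).
Filling from the cheapest source first is optimal under one linear minimum: $4.67.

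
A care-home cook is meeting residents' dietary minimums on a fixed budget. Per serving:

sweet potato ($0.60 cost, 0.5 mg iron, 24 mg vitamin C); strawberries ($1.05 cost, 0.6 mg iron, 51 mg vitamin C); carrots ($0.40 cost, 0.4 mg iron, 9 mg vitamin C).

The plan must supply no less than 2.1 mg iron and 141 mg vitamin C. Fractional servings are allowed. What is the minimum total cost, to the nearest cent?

$3.12

Two binding constraints pin down two serving amounts, so the optimal mix uses at most two foods. The candidates are each food alone (scaled to the tighter of iron/vitamin C) and each pair with both constraints tight.
sweet potato only: max(2.1/0.5, 141/24) = 5.875 servings → $3.52.
strawberries only: max(2.1/0.6, 141/51) = 3.5 servings → $3.67.
carrots only: max(2.1/0.4, 141/9) = 15.67 servings → $6.27.
sweet potato + strawberries with both tight: 2.027 servings and 1.811 servings → $3.12.
sweet potato + carrots with both targets exact would need a negative amount; discard.
strawberries + carrots with both tight: 2.5 servings and 1.5 servings → $3.23.
So the least-cost plan costs $3.12.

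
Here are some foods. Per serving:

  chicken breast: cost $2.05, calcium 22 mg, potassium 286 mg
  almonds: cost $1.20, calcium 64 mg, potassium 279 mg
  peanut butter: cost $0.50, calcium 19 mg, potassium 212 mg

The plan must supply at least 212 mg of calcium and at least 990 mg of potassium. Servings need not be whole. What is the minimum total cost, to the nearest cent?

Compare the cost at each extreme point of the feasible region.
chicken breast only: max(212/22, 990/286) = 9.636 servings → $19.75.
almonds only: max(212/64, 990/279) = 3.548 servings → $4.26.
peanut butter only: max(212/19, 990/212) = 11.16 servings → $5.58.
chicken breast + almonds with both tight: 0.3462 servings and 3.193 servings → $4.54.
chicken breast + peanut butter: intersection lies outside the first quadrant.
almonds + peanut butter with both tight: 3.161 servings and 0.5095 servings → $4.05.
Cheapest feasible corner: $4.05.

$4.05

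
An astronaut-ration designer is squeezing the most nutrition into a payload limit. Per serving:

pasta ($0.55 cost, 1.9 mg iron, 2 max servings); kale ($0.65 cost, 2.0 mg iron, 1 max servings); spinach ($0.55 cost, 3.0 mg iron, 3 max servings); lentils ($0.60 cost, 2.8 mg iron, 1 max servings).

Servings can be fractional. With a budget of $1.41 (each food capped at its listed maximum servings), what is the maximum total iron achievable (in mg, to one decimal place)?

Iron per dollar: spinach 5.455, lentils 4.667, pasta 3.455, kale 3.077.
Take 2.564 servings of spinach: spends $1.41, +7.7 mg iron (running total 7.7 mg).
Filling greedily by iron-per-dollar is optimal for one linear limit, giving 7.7 mg.

7.7 mg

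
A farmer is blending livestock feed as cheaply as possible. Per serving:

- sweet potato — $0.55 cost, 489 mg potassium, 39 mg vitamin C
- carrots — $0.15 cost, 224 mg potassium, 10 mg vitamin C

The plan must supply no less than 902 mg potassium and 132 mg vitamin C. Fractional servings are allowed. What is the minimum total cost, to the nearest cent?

$1.86

Compare the cost at each extreme point of the feasible region.
sweet potato only: max(902/489, 132/39) = 3.385 servings → $1.86.
carrots only: max(902/224, 132/10) = 13.2 servings → $1.98.
sweet potato + carrots: the both-tight solution has a negative serving — not a feasible corner.
The minimum over all feasible corners is $1.86.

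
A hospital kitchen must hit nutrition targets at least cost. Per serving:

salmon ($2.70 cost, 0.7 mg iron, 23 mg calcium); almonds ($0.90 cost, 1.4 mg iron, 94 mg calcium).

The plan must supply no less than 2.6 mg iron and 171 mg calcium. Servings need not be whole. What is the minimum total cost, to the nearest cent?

Compare the cost at each extreme point of the feasible region.
salmon only: max(2.6/0.7, 171/23) = 7.435 servings → $20.07.
almonds only: max(2.6/1.4, 171/94) = 1.857 servings → $1.67.
salmon + almonds with both tight: 0.1488 servings and 1.783 servings → $2.01.
Cheapest feasible corner: $1.67.

$1.67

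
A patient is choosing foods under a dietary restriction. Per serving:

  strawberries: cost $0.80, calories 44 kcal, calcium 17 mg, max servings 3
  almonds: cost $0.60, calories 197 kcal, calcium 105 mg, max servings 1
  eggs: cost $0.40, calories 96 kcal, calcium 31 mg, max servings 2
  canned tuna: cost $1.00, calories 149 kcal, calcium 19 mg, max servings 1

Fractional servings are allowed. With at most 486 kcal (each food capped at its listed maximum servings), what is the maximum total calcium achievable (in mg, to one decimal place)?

Calcium per kcal: almonds 0.533, strawberries 0.3864, eggs 0.3229, canned tuna 0.1275.
Take 1 serving of almonds: uses 197 kcal, +105.0 mg calcium (running total 105.0 mg).
Take 3 servings of strawberries: uses 132 kcal, +51.0 mg calcium (running total 156.0 mg).
Take 1.635 servings of eggs: uses 157 kcal, +50.7 mg calcium (running total 206.7 mg).
Filling greedily by calcium-per-kcal is optimal for one linear limit, giving 206.7 mg.

206.7 mg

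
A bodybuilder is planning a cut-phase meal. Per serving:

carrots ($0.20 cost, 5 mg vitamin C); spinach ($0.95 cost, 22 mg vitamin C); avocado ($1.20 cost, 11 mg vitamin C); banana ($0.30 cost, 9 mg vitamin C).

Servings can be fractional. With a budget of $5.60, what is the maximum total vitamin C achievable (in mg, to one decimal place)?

Vitamin C per dollar: banana 30, carrots 25, spinach 23.16, avocado 9.167.
With no serving limits, spend the whole cost allowance on banana: $5.60 / $0.30 × 9 mg = 168.0 mg.

168.0 mg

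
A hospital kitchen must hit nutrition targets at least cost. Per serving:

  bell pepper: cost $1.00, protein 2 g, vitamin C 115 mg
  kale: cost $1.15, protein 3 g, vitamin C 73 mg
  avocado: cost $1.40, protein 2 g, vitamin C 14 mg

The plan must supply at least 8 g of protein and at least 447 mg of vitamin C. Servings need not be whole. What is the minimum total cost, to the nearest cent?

$3.95

For a min-cost LP with two ≥-constraints, a basic feasible solution has at most two positive variables.
bell pepper only: max(8/2, 447/115) = 4 servings → $4.00.
kale only: max(8/3, 447/73) = 6.123 servings → $7.04.
avocado only: max(8/2, 447/14) = 31.93 servings → $44.70.
bell pepper + kale with both tight: 3.804 servings and 0.1307 servings → $3.95.
bell pepper + avocado with both tight: 3.871 servings and 0.1287 servings → $4.05.
kale + avocado with both targets exact would need a negative amount; discard.
The minimum over all feasible corners is $3.95.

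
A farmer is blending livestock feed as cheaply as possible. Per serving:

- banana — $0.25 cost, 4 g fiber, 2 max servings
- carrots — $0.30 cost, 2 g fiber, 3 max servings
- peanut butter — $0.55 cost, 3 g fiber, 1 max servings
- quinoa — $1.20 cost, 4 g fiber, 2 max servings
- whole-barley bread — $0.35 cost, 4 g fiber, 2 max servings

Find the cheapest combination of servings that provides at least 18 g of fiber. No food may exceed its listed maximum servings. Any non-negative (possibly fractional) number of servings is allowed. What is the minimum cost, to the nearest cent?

Cost per g of fiber: banana $0.0625, whole-barley bread $0.0875, carrots $0.1500, peanut butter $0.1833, quinoa $0.3000.
Take 2 servings of banana: +8.0 g fiber for $0.50 (total $0.50, still need 10.0 g).
Take 2 servings of whole-barley bread: +8.0 g fiber for $0.70 (total $1.20, still need 2.0 g).
Take 1 serving of carrots: +2.0 g fiber for $0.30 (total $1.50, still need 0.0 g).
Greedy by cheapest-per-g is optimal for a single linear constraint, so the minimum cost is $1.50.

$1.50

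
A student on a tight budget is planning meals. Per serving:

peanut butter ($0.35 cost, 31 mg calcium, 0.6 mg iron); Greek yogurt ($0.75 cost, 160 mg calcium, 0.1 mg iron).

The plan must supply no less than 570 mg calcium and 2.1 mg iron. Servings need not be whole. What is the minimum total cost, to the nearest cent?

$3.29

With two linear requirements the optimum uses one or two foods; enumerate the corners.
peanut butter only: max(570/31, 2.1/0.6) = 18.39 servings → $6.44.
Greek yogurt only: max(570/160, 2.1/0.1) = 21 servings → $15.75.
peanut butter + Greek yogurt with both tight: 3.003 servings and 2.981 servings → $3.29.
So the least-cost plan costs $3.29.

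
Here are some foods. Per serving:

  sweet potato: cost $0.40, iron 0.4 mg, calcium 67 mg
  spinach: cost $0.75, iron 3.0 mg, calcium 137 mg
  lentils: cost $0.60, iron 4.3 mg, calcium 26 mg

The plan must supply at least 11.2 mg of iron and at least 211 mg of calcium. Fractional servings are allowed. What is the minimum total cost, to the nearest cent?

$1.96

With two linear requirements the optimum uses one or two foods; enumerate the corners.
sweet potato only: max(11.2/0.4, 211/67) = 28 servings → $11.20.
spinach only: max(11.2/3.0, 211/137) = 3.733 servings → $2.80.
lentils only: max(11.2/4.3, 211/26) = 8.115 servings → $4.87.
sweet potato + spinach with both targets exact would need a negative amount; discard.
sweet potato + lentils with both tight: 2.219 servings and 2.398 servings → $2.33.
spinach + lentils with both tight: 1.205 servings and 1.764 servings → $1.96.
Cheapest feasible corner: $1.96.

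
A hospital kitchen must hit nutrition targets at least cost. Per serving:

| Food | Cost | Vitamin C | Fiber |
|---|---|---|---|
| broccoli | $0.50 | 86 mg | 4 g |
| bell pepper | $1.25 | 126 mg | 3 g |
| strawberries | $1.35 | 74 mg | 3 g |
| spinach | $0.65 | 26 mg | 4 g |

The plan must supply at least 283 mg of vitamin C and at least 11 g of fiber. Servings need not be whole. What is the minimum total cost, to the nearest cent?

At the optimum either one food covers both requirements or two foods hit both targets exactly; no other combination can be cheaper.
broccoli only: max(283/86, 11/4) = 3.291 servings → $1.65.
bell pepper only: max(283/126, 11/3) = 3.667 servings → $4.58.
strawberries only: max(283/74, 11/3) = 3.824 servings → $5.16.
spinach only: max(283/26, 11/4) = 10.88 servings → $7.08.
broccoli + bell pepper with both tight: 2.183 servings and 0.7561 servings → $2.04.
broccoli + strawberries: the both-tight solution has a negative serving — not a feasible corner.
broccoli + spinach: the both-tight solution has a negative serving — not a feasible corner.
bell pepper + strawberries with both tight: 0.2244 servings and 3.442 servings → $4.93.
bell pepper + spinach with both tight: 1.986 servings and 1.261 servings → $3.30.
strawberries + spinach: the both-tight solution has a negative serving — not a feasible corner.
Cheapest feasible corner: $1.65.

$1.65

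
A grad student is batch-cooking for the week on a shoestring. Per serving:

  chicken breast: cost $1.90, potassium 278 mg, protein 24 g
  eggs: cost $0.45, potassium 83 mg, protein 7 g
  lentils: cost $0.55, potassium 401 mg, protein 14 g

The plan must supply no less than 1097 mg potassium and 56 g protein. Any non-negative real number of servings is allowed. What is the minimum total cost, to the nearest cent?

The cheapest plan sits at a corner of the feasible region — with two constraints it uses at most two foods.
chicken breast only: max(1097/278, 56/24) = 3.946 servings → $7.50.
eggs only: max(1097/83, 56/7) = 13.22 servings → $5.95.
lentils only: max(1097/401, 56/14) = 4 servings → $2.20.
chicken breast + eggs: the both-tight solution has a negative serving — not a feasible corner.
chicken breast + lentils with both tight: 1.238 servings and 1.877 servings → $3.39.
eggs + lentils with both tight: 4.315 servings and 1.843 servings → $2.96.
So the least-cost plan costs $2.20.

$2.20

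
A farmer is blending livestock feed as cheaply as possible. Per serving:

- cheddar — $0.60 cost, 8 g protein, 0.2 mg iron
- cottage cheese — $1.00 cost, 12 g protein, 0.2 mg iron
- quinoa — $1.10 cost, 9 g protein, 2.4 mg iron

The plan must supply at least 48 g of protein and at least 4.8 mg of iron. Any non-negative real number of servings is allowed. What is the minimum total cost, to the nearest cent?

This is a tiny linear program; its minimum lies at a vertex of the feasible set. List the vertices and price them.
cheddar only: max(48/8, 4.8/0.2) = 24 servings → $14.40.
cottage cheese only: max(48/12, 4.8/0.2) = 24 servings → $24.00.
quinoa only: max(48/9, 4.8/2.4) = 5.333 servings → $5.87.
cheddar + cottage cheese: intersection lies outside the first quadrant.
cheddar + quinoa with both tight: 4.138 servings and 1.655 servings → $4.30.
cottage cheese + quinoa with both tight: 2.667 servings and 1.778 servings → $4.62.
The minimum over all feasible corners is $4.30.

$4.30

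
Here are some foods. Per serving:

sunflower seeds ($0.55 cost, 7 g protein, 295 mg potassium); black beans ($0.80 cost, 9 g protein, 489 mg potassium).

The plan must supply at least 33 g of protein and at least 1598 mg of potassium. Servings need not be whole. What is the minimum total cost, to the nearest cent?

For a min-cost LP with two ≥-constraints, a basic feasible solution has at most two positive variables.
sunflower seeds only: max(33/7, 1598/295) = 5.417 servings → $2.98.
black beans only: max(33/9, 1598/489) = 3.667 servings → $2.93.
sunflower seeds + black beans with both tight: 2.285 servings and 1.889 servings → $2.77.
The minimum over all feasible corners is $2.77.

$2.77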